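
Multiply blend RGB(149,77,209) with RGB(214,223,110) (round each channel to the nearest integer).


Multiply: C = A×B/255, rounded to nearest integer
R: 149×214/255 = 31886/255 ≈ 125.043 → 125
G: 77×223/255 = 17171/255 ≈ 67.337 → 67
B: 209×110/255 = 22990/255 ≈ 90.157 → 90
= RGB(125, 67, 90)


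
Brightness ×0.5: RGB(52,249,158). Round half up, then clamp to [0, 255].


Multiply each channel by 0.5, round half up, clamp to [0, 255]
R: 52×0.5 = 26
G: 249×0.5 = 124.5 → round → 125
B: 158×0.5 = 79
= RGB(26, 125, 79)


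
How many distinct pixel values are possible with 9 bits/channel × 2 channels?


Total bits = 9 bits/channel × 2 channels = 18 bits
Distinct pixel values = 2^18
= 262,144 pixel values


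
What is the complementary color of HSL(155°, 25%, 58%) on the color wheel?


Complement = opposite side of color wheel = hue + 180°
H' = (155 + 180) mod 360 = 335°
S and L unchanged.
= HSL(335°, 25%, 58%)


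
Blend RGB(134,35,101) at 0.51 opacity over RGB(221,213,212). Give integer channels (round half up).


C = α×F + (1-α)×B, with 1-α = 0.49
R: 0.51×134 + 0.49×221 = 68.34 + 108.29 = 176.63 → 177
G: 0.51×35 + 0.49×213 = 17.85 + 104.37 = 122.22 → 122
B: 0.51×101 + 0.49×212 = 51.51 + 103.88 = 155.39 → 155
= RGB(177, 122, 155)


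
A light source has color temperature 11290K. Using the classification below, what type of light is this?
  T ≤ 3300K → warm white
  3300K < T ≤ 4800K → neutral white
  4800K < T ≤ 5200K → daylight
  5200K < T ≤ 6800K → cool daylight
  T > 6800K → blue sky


Temperature: 11290K
11290K > 6800K → blue sky
Classification: blue sky


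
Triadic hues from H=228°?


Triadic: equally spaced at 120° intervals
H1 = 228°
H2 = (228 + 120) mod 360 = 348°
H3 = (228 + 240) mod 360 = 108°
Triadic = 228°, 348°, 108°


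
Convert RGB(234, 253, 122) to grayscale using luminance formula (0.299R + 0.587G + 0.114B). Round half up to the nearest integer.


Gray = 0.299×R + 0.587×G + 0.114×B
Gray = 0.299×234 + 0.587×253 + 0.114×122
Gray = 69.966 + 148.511 + 13.908
Gray = 232.385 → round half up → 232
Gray = 232


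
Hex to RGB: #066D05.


06 → 6 (R)
6D → 109 (G)
05 → 5 (B)
= RGB(6, 109, 5)


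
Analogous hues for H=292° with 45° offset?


Base hue: 292°
Left analog: (292 - 45) mod 360 = 247°
Right analog: (292 + 45) mod 360 = 337°
Analogous hues = 247° and 337°


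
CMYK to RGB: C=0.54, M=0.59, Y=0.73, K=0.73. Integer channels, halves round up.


R = 255 × (1-C) × (1-K) = 255 × 0.46 × 0.27 = 31.671 → 32
G = 255 × (1-M) × (1-K) = 255 × 0.41 × 0.27 = 28.2285 → 28
B = 255 × (1-Y) × (1-K) = 255 × 0.27 × 0.27 = 18.5895 → 19
= RGB(32, 28, 19)


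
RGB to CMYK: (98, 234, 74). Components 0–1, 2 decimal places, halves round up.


R'=98/255≈0.3843, G'=234/255≈0.9176, B'=74/255≈0.2902
K = 1 - max(R',G',B') = 1 - 234/255 = 21/255 = 0.08235… → 0.08
(1-R'-K)/(1-K) simplifies to (max-R)/max with max = 234:
C = (234-98)/234 = 136/234 = 0.58119… → 0.58
M = (234-234)/234 = 0/234 = 0 → 0.00
Y = (234-74)/234 = 160/234 = 0.68376… → 0.68
= CMYK(0.58, 0.00, 0.68, 0.08)


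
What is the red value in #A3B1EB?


Color: #A3B1EB
R = A3 = 163
G = B1 = 177
B = EB = 235
Red = 163


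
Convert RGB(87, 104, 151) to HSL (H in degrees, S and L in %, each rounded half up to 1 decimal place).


Normalize: R'=87/255≈0.3412, G'=104/255≈0.4078, B'=151/255≈0.5922
Max=151/255, Min=87/255, Δ=Max-Min=64/255
L = (Max+Min)/2 = (151+87)/510 = 238/510 = 0.46666… → L = 46.7%
L ≤ 0.5 → S = Δ/(Max+Min) = 64/(151+87) = 64/238 = 0.26890… → S = 26.9%
(the 1/255 factors cancel in S and H, so raw channel differences can be used)
Max is B' → H = 60 × ((R-G)/Δ + 4) = 60 × ((87-104)/64 + 4)
  -17/64 + 4 = -0.2656… + 4 = 3.7343…
  H = 60 × 3.7343… = 224.062…° → H = 224.1°
= HSL(224.1°, 26.9%, 46.7%)


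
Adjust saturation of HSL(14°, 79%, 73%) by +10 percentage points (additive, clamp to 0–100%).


Original S = 79%
Adjustment = +10 percentage points
New S = 79 + (10) = 89
Clamp to [0, 100] → 89
= HSL(14°, 89%, 73%)


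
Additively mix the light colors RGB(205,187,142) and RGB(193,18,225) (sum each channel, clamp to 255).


Additive: each channel = min(255, C₁+C₂)
R: 205+193 = 398 → 255
G: 187+18 = 205 → 205
B: 142+225 = 367 → 255
= RGB(255, 205, 255)


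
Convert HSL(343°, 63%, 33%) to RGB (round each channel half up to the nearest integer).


H=343°, S=0.63, L=0.33
C = (1-|2L-1|)×S = (1-|-0.34|)×0.63 = 0.4158
H' = H/60 = 343/60 ≈ 5.7167; X = C×(1-|H' mod 2 - 1|) = 0.11781
m = L - C/2 = 0.33 - 0.2079 = 0.1221
Sector ⌊H'⌋ = 5 → (R',G',B') = (0.4158, 0.0, 0.11781)
RGB = ((R'+m)×255, (G'+m)×255, (B'+m)×255) = (137.1645, 31.1355, 61.17705)
Round half up → RGB(137, 31, 61)


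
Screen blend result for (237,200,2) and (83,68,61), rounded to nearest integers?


Screen: C = 255 - (255-A)×(255-B)/255, rounded to nearest integer
R: 255 - (255-237)×(255-83)/255 = 255 - 3096/255 ≈ 255 - 12.141 = 242.859 → 243
G: 255 - (255-200)×(255-68)/255 = 255 - 10285/255 ≈ 255 - 40.333 = 214.667 → 215
B: 255 - (255-2)×(255-61)/255 = 255 - 49082/255 ≈ 255 - 192.478 = 62.522 → 63
= RGB(243, 215, 63)


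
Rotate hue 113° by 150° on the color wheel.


New hue = (H + rotation) mod 360
New hue = (113 + 150) mod 360
= 263 mod 360
= 263°


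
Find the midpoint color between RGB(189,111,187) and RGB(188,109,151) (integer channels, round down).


Midpoint: each channel = ⌊(C₁+C₂)/2⌋
R: ⌊(189+188)/2⌋ = 188
G: ⌊(111+109)/2⌋ = 110
B: ⌊(187+151)/2⌋ = 169
= RGB(188, 110, 169)


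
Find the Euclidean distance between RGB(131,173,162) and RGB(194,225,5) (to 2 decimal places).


d = √[(R₁-R₂)² + (G₁-G₂)² + (B₁-B₂)²]
d = √[(131-194)² + (173-225)² + (162-5)²]
d = √[3969 + 2704 + 24649]
d = √31322
d ≈ 176.98


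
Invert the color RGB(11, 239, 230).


Invert: (255-R, 255-G, 255-B)
R: 255-11 = 244
G: 255-239 = 16
B: 255-230 = 25
= RGB(244, 16, 25)


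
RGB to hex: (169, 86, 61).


R = 169 → A9 (hex)
G = 86 → 56 (hex)
B = 61 → 3D (hex)
Hex = #A9563D


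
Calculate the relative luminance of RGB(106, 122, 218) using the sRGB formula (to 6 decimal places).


Linearize each channel (sRGB transfer function): c = v/255; c_lin = c/12.92 if c ≤ 0.04045, else ((c+0.055)/1.055)^2.4
  R: 106/255 ≈ 0.415686 > 0.04045 → ((0.415686+0.055)/1.055)^2.4 ≈ 0.144128
  G: 122/255 ≈ 0.478431 > 0.04045 → ((0.478431+0.055)/1.055)^2.4 ≈ 0.194618
  B: 218/255 ≈ 0.854902 > 0.04045 → ((0.854902+0.055)/1.055)^2.4 ≈ 0.701102
R_lin = 0.144128, G_lin = 0.194618, B_lin = 0.701102
L = 0.2126×R + 0.7152×G + 0.0722×B
L = 0.2126×0.144128 + 0.7152×0.194618 + 0.0722×0.701102
L ≈ 0.220452


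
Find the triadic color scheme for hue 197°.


Triadic: equally spaced at 120° intervals
H1 = 197°
H2 = (197 + 120) mod 360 = 317°
H3 = (197 + 240) mod 360 = 77°
Triadic = 197°, 317°, 77°


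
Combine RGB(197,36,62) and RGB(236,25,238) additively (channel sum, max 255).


Additive: each channel = min(255, C₁+C₂)
R: 197+236 = 433 → 255
G: 36+25 = 61 → 61
B: 62+238 = 300 → 255
= RGB(255, 61, 255)


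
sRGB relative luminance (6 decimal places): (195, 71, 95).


Linearize each channel (sRGB transfer function): c = v/255; c_lin = c/12.92 if c ≤ 0.04045, else ((c+0.055)/1.055)^2.4
  R: 195/255 ≈ 0.764706 > 0.04045 → ((0.764706+0.055)/1.055)^2.4 ≈ 0.545724
  G: 71/255 ≈ 0.278431 > 0.04045 → ((0.278431+0.055)/1.055)^2.4 ≈ 0.063010
  B: 95/255 ≈ 0.372549 > 0.04045 → ((0.372549+0.055)/1.055)^2.4 ≈ 0.114435
R_lin = 0.545724, G_lin = 0.063010, B_lin = 0.114435
L = 0.2126×R + 0.7152×G + 0.0722×B
L = 0.2126×0.545724 + 0.7152×0.063010 + 0.0722×0.114435
L ≈ 0.169348


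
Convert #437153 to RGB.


43 → 67 (R)
71 → 113 (G)
53 → 83 (B)
= RGB(67, 113, 83)


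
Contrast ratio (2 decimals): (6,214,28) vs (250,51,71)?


Linearize each sRGB channel c=v/255: c/12.92 if c ≤ 0.04045 else ((c+0.055)/1.055)^2.4
L = 0.2126×R_lin + 0.7152×G_lin + 0.0722×B_lin
Color 1 (6,214,28):
  R=6: 6/255≈0.0235 ≤ 0.04045 → 0.0235/12.92 ≈ 0.00182
  G=214: 214/255≈0.8392 > 0.04045 → ((0.8392+0.055)/1.055)^2.4 ≈ 0.67244
  B=28: 28/255≈0.1098 > 0.04045 → ((0.1098+0.055)/1.055)^2.4 ≈ 0.01161
  L1 = 0.2126×0.00182 + 0.7152×0.67244 + 0.0722×0.01161 ≈ 0.48216
Color 2 (250,51,71):
  R=250: 250/255≈0.9804 > 0.04045 → ((0.9804+0.055)/1.055)^2.4 ≈ 0.95597
  G=51: 51/255≈0.2000 > 0.04045 → ((0.2000+0.055)/1.055)^2.4 ≈ 0.03310
  B=71: 71/255≈0.2784 > 0.04045 → ((0.2784+0.055)/1.055)^2.4 ≈ 0.06301
  L2 = 0.2126×0.95597 + 0.7152×0.03310 + 0.0722×0.06301 ≈ 0.23147
Lighter = 0.48216, Darker = 0.23147
Ratio = (L_lighter + 0.05) / (L_darker + 0.05)
Ratio = (0.48216 + 0.05) / (0.23147 + 0.05) = 0.53216 / 0.28147 ≈ 1.8907
Ratio ≈ 1.89:1


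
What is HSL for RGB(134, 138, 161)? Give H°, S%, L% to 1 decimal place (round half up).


Normalize: R'=134/255≈0.5255, G'=138/255≈0.5412, B'=161/255≈0.6314
Max=161/255, Min=134/255, Δ=Max-Min=27/255
L = (Max+Min)/2 = (161+134)/510 = 295/510 = 0.57843… → L = 57.8%
L > 0.5 → S = Δ/(2-Max-Min) = 27/(510-161-134) = 27/215 = 0.12558… → S = 12.6%
(the 1/255 factors cancel in S and H, so raw channel differences can be used)
Max is B' → H = 60 × ((R-G)/Δ + 4) = 60 × ((134-138)/27 + 4)
  -4/27 + 4 = -0.1481… + 4 = 3.8518…
  H = 60 × 3.8518… = 231.111…° → H = 231.1°
= HSL(231.1°, 12.6%, 57.8%)


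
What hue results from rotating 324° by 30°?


New hue = (H + rotation) mod 360
New hue = (324 + 30) mod 360
= 354 mod 360
= 354°


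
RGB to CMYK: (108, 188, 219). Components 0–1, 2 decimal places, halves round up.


R'=108/255≈0.4235, G'=188/255≈0.7373, B'=219/255≈0.8588
K = 1 - max(R',G',B') = 1 - 219/255 = 36/255 = 0.14117… → 0.14
(1-R'-K)/(1-K) simplifies to (max-R)/max with max = 219:
C = (219-108)/219 = 111/219 = 0.50684… → 0.51
M = (219-188)/219 = 31/219 = 0.14155… → 0.14
Y = (219-219)/219 = 0/219 = 0 → 0.00
= CMYK(0.51, 0.14, 0.00, 0.14)


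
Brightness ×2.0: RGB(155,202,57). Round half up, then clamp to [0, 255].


Multiply each channel by 2.0, round half up, clamp to [0, 255]
R: 155×2.0 = 310 → clamp → 255
G: 202×2.0 = 404 → clamp → 255
B: 57×2.0 = 114
= RGB(255, 255, 114)


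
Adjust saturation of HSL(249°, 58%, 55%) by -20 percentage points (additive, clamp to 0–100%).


Original S = 58%
Adjustment = -20 percentage points
New S = 58 + (-20) = 38
Clamp to [0, 100] → 38
= HSL(249°, 38%, 55%)


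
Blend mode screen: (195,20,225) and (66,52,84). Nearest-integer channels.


Screen: C = 255 - (255-A)×(255-B)/255, rounded to nearest integer
R: 255 - (255-195)×(255-66)/255 = 255 - 11340/255 ≈ 255 - 44.471 = 210.529 → 211
G: 255 - (255-20)×(255-52)/255 = 255 - 47705/255 ≈ 255 - 187.078 = 67.922 → 68
B: 255 - (255-225)×(255-84)/255 = 255 - 5130/255 ≈ 255 - 20.118 = 234.882 → 235
= RGB(211, 68, 235)


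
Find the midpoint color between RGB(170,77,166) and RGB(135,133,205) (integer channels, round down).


Midpoint: each channel = ⌊(C₁+C₂)/2⌋
R: ⌊(170+135)/2⌋ = 152
G: ⌊(77+133)/2⌋ = 105
B: ⌊(166+205)/2⌋ = 185
= RGB(152, 105, 185)


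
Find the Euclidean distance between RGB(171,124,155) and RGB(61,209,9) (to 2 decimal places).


d = √[(R₁-R₂)² + (G₁-G₂)² + (B₁-B₂)²]
d = √[(171-61)² + (124-209)² + (155-9)²]
d = √[12100 + 7225 + 21316]
d = √40641
d ≈ 201.60


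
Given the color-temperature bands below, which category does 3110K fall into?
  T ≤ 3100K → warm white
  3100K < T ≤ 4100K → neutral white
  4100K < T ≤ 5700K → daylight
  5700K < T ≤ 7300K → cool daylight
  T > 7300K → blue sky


Temperature: 3110K
3100K < 3110K ≤ 4100K → neutral white
Classification: neutral white


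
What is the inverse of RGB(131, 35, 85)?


Invert: (255-R, 255-G, 255-B)
R: 255-131 = 124
G: 255-35 = 220
B: 255-85 = 170
= RGB(124, 220, 170)


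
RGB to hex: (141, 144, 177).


R = 141 → 8D (hex)
G = 144 → 90 (hex)
B = 177 → B1 (hex)
Hex = #8D90B1


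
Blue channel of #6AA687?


Color: #6AA687
R = 6A = 106
G = A6 = 166
B = 87 = 135
Blue = 135


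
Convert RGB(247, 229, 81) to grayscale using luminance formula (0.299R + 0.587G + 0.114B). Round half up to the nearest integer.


Gray = 0.299×R + 0.587×G + 0.114×B
Gray = 0.299×247 + 0.587×229 + 0.114×81
Gray = 73.853 + 134.423 + 9.234
Gray = 217.510 → round half up → 218
Gray = 218


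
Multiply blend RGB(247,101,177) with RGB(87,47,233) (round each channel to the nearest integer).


Multiply: C = A×B/255, rounded to nearest integer
R: 247×87/255 = 21489/255 ≈ 84.271 → 84
G: 101×47/255 = 4747/255 ≈ 18.616 → 19
B: 177×233/255 = 41241/255 ≈ 161.729 → 162
= RGB(84, 19, 162)


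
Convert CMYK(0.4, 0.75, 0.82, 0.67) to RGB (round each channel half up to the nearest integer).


R = 255 × (1-C) × (1-K) = 255 × 0.60 × 0.33 = 50.49 → 50
G = 255 × (1-M) × (1-K) = 255 × 0.25 × 0.33 = 21.0375 → 21
B = 255 × (1-Y) × (1-K) = 255 × 0.18 × 0.33 = 15.147 → 15
= RGB(50, 21, 15)


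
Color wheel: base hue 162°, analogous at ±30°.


Base hue: 162°
Left analog: (162 - 30) mod 360 = 132°
Right analog: (162 + 30) mod 360 = 192°
Analogous hues = 132° and 192°


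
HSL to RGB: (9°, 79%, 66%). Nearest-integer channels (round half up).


H=9°, S=0.79, L=0.66
C = (1-|2L-1|)×S = (1-|0.32|)×0.79 = 0.5372
H' = H/60 = 9/60 ≈ 0.1500; X = C×(1-|H' mod 2 - 1|) = 0.08058
m = L - C/2 = 0.66 - 0.2686 = 0.3914
Sector ⌊H'⌋ = 0 → (R',G',B') = (0.5372, 0.08058, 0.0)
RGB = ((R'+m)×255, (G'+m)×255, (B'+m)×255) = (236.793, 120.3549, 99.807)
Round half up → RGB(237, 120, 100)


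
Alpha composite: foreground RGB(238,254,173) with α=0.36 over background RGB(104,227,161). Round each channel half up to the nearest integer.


C = α×F + (1-α)×B, with 1-α = 0.64
R: 0.36×238 + 0.64×104 = 85.68 + 66.56 = 152.24 → 152
G: 0.36×254 + 0.64×227 = 91.44 + 145.28 = 236.72 → 237
B: 0.36×173 + 0.64×161 = 62.28 + 103.04 = 165.32 → 165
= RGB(152, 237, 165)


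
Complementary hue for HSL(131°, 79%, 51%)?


Complement = opposite side of color wheel = hue + 180°
H' = (131 + 180) mod 360 = 311°
S and L unchanged.
= HSL(311°, 79%, 51%)


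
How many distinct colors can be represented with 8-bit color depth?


Colors = 2^bits = 2^8
= 256 colors


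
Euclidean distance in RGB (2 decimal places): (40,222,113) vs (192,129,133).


d = √[(R₁-R₂)² + (G₁-G₂)² + (B₁-B₂)²]
d = √[(40-192)² + (222-129)² + (113-133)²]
d = √[23104 + 8649 + 400]
d = √32153
d ≈ 179.31


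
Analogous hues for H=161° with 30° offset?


Base hue: 161°
Left analog: (161 - 30) mod 360 = 131°
Right analog: (161 + 30) mod 360 = 191°
Analogous hues = 131° and 191°


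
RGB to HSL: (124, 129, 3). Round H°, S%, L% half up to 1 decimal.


Normalize: R'=124/255≈0.4863, G'=129/255≈0.5059, B'=3/255≈0.0118
Max=129/255, Min=3/255, Δ=Max-Min=126/255
L = (Max+Min)/2 = (129+3)/510 = 132/510 = 0.25882… → L = 25.9%
L ≤ 0.5 → S = Δ/(Max+Min) = 126/(129+3) = 126/132 = 0.95454… → S = 95.5%
(the 1/255 factors cancel in S and H, so raw channel differences can be used)
Max is G' → H = 60 × ((B-R)/Δ + 2) = 60 × ((3-124)/126 + 2)
  -121/126 + 2 = -0.9603… + 2 = 1.0396…
  H = 60 × 1.0396… = 62.380…° → H = 62.4°
= HSL(62.4°, 95.5%, 25.9%)


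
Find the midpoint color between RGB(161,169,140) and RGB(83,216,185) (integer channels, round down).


Midpoint: each channel = ⌊(C₁+C₂)/2⌋
R: ⌊(161+83)/2⌋ = 122
G: ⌊(169+216)/2⌋ = 192
B: ⌊(140+185)/2⌋ = 162
= RGB(122, 192, 162)


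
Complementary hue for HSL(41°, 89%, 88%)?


Complement = opposite side of color wheel = hue + 180°
H' = (41 + 180) mod 360 = 221°
S and L unchanged.
= HSL(221°, 89%, 88%)


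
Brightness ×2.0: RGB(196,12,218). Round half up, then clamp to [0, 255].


Multiply each channel by 2.0, round half up, clamp to [0, 255]
R: 196×2.0 = 392 → clamp → 255
G: 12×2.0 = 24
B: 218×2.0 = 436 → clamp → 255
= RGB(255, 24, 255)


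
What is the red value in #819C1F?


Color: #819C1F
R = 81 = 129
G = 9C = 156
B = 1F = 31
Red = 129


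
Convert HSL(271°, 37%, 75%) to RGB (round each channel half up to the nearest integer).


H=271°, S=0.37, L=0.75
C = (1-|2L-1|)×S = (1-|0.50|)×0.37 = 0.185
H' = H/60 = 271/60 ≈ 4.5167; X = C×(1-|H' mod 2 - 1|) ≈ 0.0956
m = L - C/2 = 0.75 - 0.0925 = 0.6575
Sector ⌊H'⌋ = 4 → (R',G',B') = (≈0.0956, 0.0, 0.185)
RGB = ((R'+m)×255, (G'+m)×255, (B'+m)×255) = (192.03625, 167.6625, 214.8375)
Round half up → RGB(192, 168, 215)


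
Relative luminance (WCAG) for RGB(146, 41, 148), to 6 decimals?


Linearize each channel (sRGB transfer function): c = v/255; c_lin = c/12.92 if c ≤ 0.04045, else ((c+0.055)/1.055)^2.4
  R: 146/255 ≈ 0.572549 > 0.04045 → ((0.572549+0.055)/1.055)^2.4 ≈ 0.287441
  G: 41/255 ≈ 0.160784 > 0.04045 → ((0.160784+0.055)/1.055)^2.4 ≈ 0.022174
  B: 148/255 ≈ 0.580392 > 0.04045 → ((0.580392+0.055)/1.055)^2.4 ≈ 0.296138
R_lin = 0.287441, G_lin = 0.022174, B_lin = 0.296138
L = 0.2126×R + 0.7152×G + 0.0722×B
L = 0.2126×0.287441 + 0.7152×0.022174 + 0.0722×0.296138
L ≈ 0.098350


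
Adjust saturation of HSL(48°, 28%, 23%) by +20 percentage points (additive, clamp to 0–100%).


Original S = 28%
Adjustment = +20 percentage points
New S = 28 + (20) = 48
Clamp to [0, 100] → 48
= HSL(48°, 48%, 23%)


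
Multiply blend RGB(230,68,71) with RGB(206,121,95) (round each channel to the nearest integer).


Multiply: C = A×B/255, rounded to nearest integer
R: 230×206/255 = 47380/255 ≈ 185.804 → 186
G: 68×121/255 = 8228/255 ≈ 32.267 → 32
B: 71×95/255 = 6745/255 ≈ 26.451 → 26
= RGB(186, 32, 26)


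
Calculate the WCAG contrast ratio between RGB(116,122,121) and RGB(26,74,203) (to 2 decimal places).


Linearize each sRGB channel c=v/255: c/12.92 if c ≤ 0.04045 else ((c+0.055)/1.055)^2.4
L = 0.2126×R_lin + 0.7152×G_lin + 0.0722×B_lin
Color 1 (116,122,121):
  R=116: 116/255≈0.4549 > 0.04045 → ((0.4549+0.055)/1.055)^2.4 ≈ 0.17465
  G=122: 122/255≈0.4784 > 0.04045 → ((0.4784+0.055)/1.055)^2.4 ≈ 0.19462
  B=121: 121/255≈0.4745 > 0.04045 → ((0.4745+0.055)/1.055)^2.4 ≈ 0.19120
  L1 = 0.2126×0.17465 + 0.7152×0.19462 + 0.0722×0.19120 ≈ 0.19013
Color 2 (26,74,203):
  R=26: 26/255≈0.1020 > 0.04045 → ((0.1020+0.055)/1.055)^2.4 ≈ 0.01033
  G=74: 74/255≈0.2902 > 0.04045 → ((0.2902+0.055)/1.055)^2.4 ≈ 0.06848
  B=203: 203/255≈0.7961 > 0.04045 → ((0.7961+0.055)/1.055)^2.4 ≈ 0.59720
  L2 = 0.2126×0.01033 + 0.7152×0.06848 + 0.0722×0.59720 ≈ 0.09429
Lighter = 0.19013, Darker = 0.09429
Ratio = (L_lighter + 0.05) / (L_darker + 0.05)
Ratio = (0.19013 + 0.05) / (0.09429 + 0.05) = 0.24013 / 0.14429 ≈ 1.6642
Ratio ≈ 1.66:1


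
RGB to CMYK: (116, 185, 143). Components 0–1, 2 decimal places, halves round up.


R'=116/255≈0.4549, G'=185/255≈0.7255, B'=143/255≈0.5608
K = 1 - max(R',G',B') = 1 - 185/255 = 70/255 = 0.27450… → 0.27
(1-R'-K)/(1-K) simplifies to (max-R)/max with max = 185:
C = (185-116)/185 = 69/185 = 0.37297… → 0.37
M = (185-185)/185 = 0/185 = 0 → 0.00
Y = (185-143)/185 = 42/185 = 0.22702… → 0.23
= CMYK(0.37, 0.00, 0.23, 0.27)


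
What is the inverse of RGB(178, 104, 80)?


Invert: (255-R, 255-G, 255-B)
R: 255-178 = 77
G: 255-104 = 151
B: 255-80 = 175
= RGB(77, 151, 175)


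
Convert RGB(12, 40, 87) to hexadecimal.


R = 12 → 0C (hex)
G = 40 → 28 (hex)
B = 87 → 57 (hex)
Hex = #0C2857


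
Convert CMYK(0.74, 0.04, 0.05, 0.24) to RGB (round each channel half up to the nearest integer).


R = 255 × (1-C) × (1-K) = 255 × 0.26 × 0.76 = 50.388 → 50
G = 255 × (1-M) × (1-K) = 255 × 0.96 × 0.76 = 186.048 → 186
B = 255 × (1-Y) × (1-K) = 255 × 0.95 × 0.76 = 184.11 → 184
= RGB(50, 186, 184)


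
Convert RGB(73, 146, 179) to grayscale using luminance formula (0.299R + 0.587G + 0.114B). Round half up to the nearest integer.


Gray = 0.299×R + 0.587×G + 0.114×B
Gray = 0.299×73 + 0.587×146 + 0.114×179
Gray = 21.827 + 85.702 + 20.406
Gray = 127.935 → round half up → 128
Gray = 128


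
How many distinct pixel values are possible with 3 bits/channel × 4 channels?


Total bits = 3 bits/channel × 4 channels = 12 bits
Distinct pixel values = 2^12
= 4,096 pixel values


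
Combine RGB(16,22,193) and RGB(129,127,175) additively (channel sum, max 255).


Additive: each channel = min(255, C₁+C₂)
R: 16+129 = 145 → 145
G: 22+127 = 149 → 149
B: 193+175 = 368 → 255
= RGB(145, 149, 255)


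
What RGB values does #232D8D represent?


23 → 35 (R)
2D → 45 (G)
8D → 141 (B)
= RGB(35, 45, 141)


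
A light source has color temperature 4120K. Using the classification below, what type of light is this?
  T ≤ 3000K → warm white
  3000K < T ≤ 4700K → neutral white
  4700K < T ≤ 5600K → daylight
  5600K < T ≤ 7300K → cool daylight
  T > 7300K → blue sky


Temperature: 4120K
3000K < 4120K ≤ 4700K → neutral white
Classification: neutral white


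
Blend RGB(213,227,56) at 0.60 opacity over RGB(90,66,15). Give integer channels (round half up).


C = α×F + (1-α)×B, with 1-α = 0.40
R: 0.60×213 + 0.40×90 = 127.80 + 36.00 = 163.80 → 164
G: 0.60×227 + 0.40×66 = 136.20 + 26.40 = 162.60 → 163
B: 0.60×56 + 0.40×15 = 33.60 + 6.00 = 39.60 → 40
= RGB(164, 163, 40)


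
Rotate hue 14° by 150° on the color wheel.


New hue = (H + rotation) mod 360
New hue = (14 + 150) mod 360
= 164 mod 360
= 164°


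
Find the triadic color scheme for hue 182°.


Triadic: equally spaced at 120° intervals
H1 = 182°
H2 = (182 + 120) mod 360 = 302°
H3 = (182 + 240) mod 360 = 62°
Triadic = 182°, 302°, 62°


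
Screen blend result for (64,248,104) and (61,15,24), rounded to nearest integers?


Screen: C = 255 - (255-A)×(255-B)/255, rounded to nearest integer
R: 255 - (255-64)×(255-61)/255 = 255 - 37054/255 ≈ 255 - 145.310 = 109.690 → 110
G: 255 - (255-248)×(255-15)/255 = 255 - 1680/255 ≈ 255 - 6.588 = 248.412 → 248
B: 255 - (255-104)×(255-24)/255 = 255 - 34881/255 ≈ 255 - 136.788 = 118.212 → 118
= RGB(110, 248, 118)


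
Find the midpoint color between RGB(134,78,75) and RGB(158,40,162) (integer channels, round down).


Midpoint: each channel = ⌊(C₁+C₂)/2⌋
R: ⌊(134+158)/2⌋ = 146
G: ⌊(78+40)/2⌋ = 59
B: ⌊(75+162)/2⌋ = 118
= RGB(146, 59, 118)


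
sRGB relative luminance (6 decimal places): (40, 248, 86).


Linearize each channel (sRGB transfer function): c = v/255; c_lin = c/12.92 if c ≤ 0.04045, else ((c+0.055)/1.055)^2.4
  R: 40/255 ≈ 0.156863 > 0.04045 → ((0.156863+0.055)/1.055)^2.4 ≈ 0.021219
  G: 248/255 ≈ 0.972549 > 0.04045 → ((0.972549+0.055)/1.055)^2.4 ≈ 0.938686
  B: 86/255 ≈ 0.337255 > 0.04045 → ((0.337255+0.055)/1.055)^2.4 ≈ 0.093059
R_lin = 0.021219, G_lin = 0.938686, B_lin = 0.093059
L = 0.2126×R + 0.7152×G + 0.0722×B
L = 0.2126×0.021219 + 0.7152×0.938686 + 0.0722×0.093059
L ≈ 0.682578


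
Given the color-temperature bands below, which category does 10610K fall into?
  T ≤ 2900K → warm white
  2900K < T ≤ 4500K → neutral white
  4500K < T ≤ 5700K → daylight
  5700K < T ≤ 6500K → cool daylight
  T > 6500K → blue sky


Temperature: 10610K
10610K > 6500K → blue sky
Classification: blue sky


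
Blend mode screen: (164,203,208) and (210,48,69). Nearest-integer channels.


Screen: C = 255 - (255-A)×(255-B)/255, rounded to nearest integer
R: 255 - (255-164)×(255-210)/255 = 255 - 4095/255 ≈ 255 - 16.059 = 238.941 → 239
G: 255 - (255-203)×(255-48)/255 = 255 - 10764/255 ≈ 255 - 42.212 = 212.788 → 213
B: 255 - (255-208)×(255-69)/255 = 255 - 8742/255 ≈ 255 - 34.282 = 220.718 → 221
= RGB(239, 213, 221)


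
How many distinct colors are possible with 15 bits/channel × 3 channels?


Total bits = 15 bits/channel × 3 channels = 45 bits
Distinct colors = 2^45
= 35,184,372,088,832 colors


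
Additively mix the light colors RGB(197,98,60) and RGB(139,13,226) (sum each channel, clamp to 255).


Additive: each channel = min(255, C₁+C₂)
R: 197+139 = 336 → 255
G: 98+13 = 111 → 111
B: 60+226 = 286 → 255
= RGB(255, 111, 255)


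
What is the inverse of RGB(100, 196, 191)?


Invert: (255-R, 255-G, 255-B)
R: 255-100 = 155
G: 255-196 = 59
B: 255-191 = 64
= RGB(155, 59, 64)


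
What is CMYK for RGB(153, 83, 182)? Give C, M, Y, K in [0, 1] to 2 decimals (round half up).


R'=153/255≈0.6000, G'=83/255≈0.3255, B'=182/255≈0.7137
K = 1 - max(R',G',B') = 1 - 182/255 = 73/255 = 0.28627… → 0.29
(1-R'-K)/(1-K) simplifies to (max-R)/max with max = 182:
C = (182-153)/182 = 29/182 = 0.15934… → 0.16
M = (182-83)/182 = 99/182 = 0.54395… → 0.54
Y = (182-182)/182 = 0/182 = 0 → 0.00
= CMYK(0.16, 0.54, 0.00, 0.29)


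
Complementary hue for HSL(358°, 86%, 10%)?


Complement = opposite side of color wheel = hue + 180°
H' = (358 + 180) mod 360 = 178°
S and L unchanged.
= HSL(178°, 86%, 10%)


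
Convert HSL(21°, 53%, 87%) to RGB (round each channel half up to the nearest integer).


H=21°, S=0.53, L=0.87
C = (1-|2L-1|)×S = (1-|0.74|)×0.53 = 0.1378
H' = H/60 = 21/60 ≈ 0.3500; X = C×(1-|H' mod 2 - 1|) = 0.04823
m = L - C/2 = 0.87 - 0.0689 = 0.8011
Sector ⌊H'⌋ = 0 → (R',G',B') = (0.1378, 0.04823, 0.0)
RGB = ((R'+m)×255, (G'+m)×255, (B'+m)×255) = (239.4195, 216.57915, 204.2805)
Round half up → RGB(239, 217, 204)


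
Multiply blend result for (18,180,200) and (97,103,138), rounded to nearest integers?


Multiply: C = A×B/255, rounded to nearest integer
R: 18×97/255 = 1746/255 ≈ 6.847 → 7
G: 180×103/255 = 18540/255 ≈ 72.706 → 73
B: 200×138/255 = 27600/255 ≈ 108.235 → 108
= RGB(7, 73, 108)


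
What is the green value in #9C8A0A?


Color: #9C8A0A
R = 9C = 156
G = 8A = 138
B = 0A = 10
Green = 138


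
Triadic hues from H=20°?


Triadic: equally spaced at 120° intervals
H1 = 20°
H2 = (20 + 120) mod 360 = 140°
H3 = (20 + 240) mod 360 = 260°
Triadic = 20°, 140°, 260°


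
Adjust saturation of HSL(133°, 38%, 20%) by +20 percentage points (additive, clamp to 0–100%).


Original S = 38%
Adjustment = +20 percentage points
New S = 38 + (20) = 58
Clamp to [0, 100] → 58
= HSL(133°, 58%, 20%)


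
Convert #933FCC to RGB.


93 → 147 (R)
3F → 63 (G)
CC → 204 (B)
= RGB(147, 63, 204)


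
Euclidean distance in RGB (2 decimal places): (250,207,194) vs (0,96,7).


d = √[(R₁-R₂)² + (G₁-G₂)² + (B₁-B₂)²]
d = √[(250-0)² + (207-96)² + (194-7)²]
d = √[62500 + 12321 + 34969]
d = √109790
d ≈ 331.35


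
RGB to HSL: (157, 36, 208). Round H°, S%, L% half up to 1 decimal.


Normalize: R'=157/255≈0.6157, G'=36/255≈0.1412, B'=208/255≈0.8157
Max=208/255, Min=36/255, Δ=Max-Min=172/255
L = (Max+Min)/2 = (208+36)/510 = 244/510 = 0.47843… → L = 47.8%
L ≤ 0.5 → S = Δ/(Max+Min) = 172/(208+36) = 172/244 = 0.70491… → S = 70.5%
(the 1/255 factors cancel in S and H, so raw channel differences can be used)
Max is B' → H = 60 × ((R-G)/Δ + 4) = 60 × ((157-36)/172 + 4)
  121/172 + 4 = 0.7034… + 4 = 4.7034…
  H = 60 × 4.7034… = 282.209…° → H = 282.2°
= HSL(282.2°, 70.5%, 47.8%)


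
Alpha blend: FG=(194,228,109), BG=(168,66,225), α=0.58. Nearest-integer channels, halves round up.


C = α×F + (1-α)×B, with 1-α = 0.42
R: 0.58×194 + 0.42×168 = 112.52 + 70.56 = 183.08 → 183
G: 0.58×228 + 0.42×66 = 132.24 + 27.72 = 159.96 → 160
B: 0.58×109 + 0.42×225 = 63.22 + 94.50 = 157.72 → 158
= RGB(183, 160, 158)


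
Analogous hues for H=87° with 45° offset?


Base hue: 87°
Left analog: (87 - 45) mod 360 = 42°
Right analog: (87 + 45) mod 360 = 132°
Analogous hues = 42° and 132°


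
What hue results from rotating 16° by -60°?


New hue = (H + rotation) mod 360
New hue = (16 -60) mod 360
= -44 mod 360
= 316°


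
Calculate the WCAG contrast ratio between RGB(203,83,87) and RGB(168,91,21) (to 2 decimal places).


Linearize each sRGB channel c=v/255: c/12.92 if c ≤ 0.04045 else ((c+0.055)/1.055)^2.4
L = 0.2126×R_lin + 0.7152×G_lin + 0.0722×B_lin
Color 1 (203,83,87):
  R=203: 203/255≈0.7961 > 0.04045 → ((0.7961+0.055)/1.055)^2.4 ≈ 0.59720
  G=83: 83/255≈0.3255 > 0.04045 → ((0.3255+0.055)/1.055)^2.4 ≈ 0.08650
  B=87: 87/255≈0.3412 > 0.04045 → ((0.3412+0.055)/1.055)^2.4 ≈ 0.09531
  L1 = 0.2126×0.59720 + 0.7152×0.08650 + 0.0722×0.09531 ≈ 0.19571
Color 2 (168,91,21):
  R=168: 168/255≈0.6588 > 0.04045 → ((0.6588+0.055)/1.055)^2.4 ≈ 0.39157
  G=91: 91/255≈0.3569 > 0.04045 → ((0.3569+0.055)/1.055)^2.4 ≈ 0.10462
  B=21: 21/255≈0.0824 > 0.04045 → ((0.0824+0.055)/1.055)^2.4 ≈ 0.00750
  L2 = 0.2126×0.39157 + 0.7152×0.10462 + 0.0722×0.00750 ≈ 0.15861
Lighter = 0.19571, Darker = 0.15861
Ratio = (L_lighter + 0.05) / (L_darker + 0.05)
Ratio = (0.19571 + 0.05) / (0.15861 + 0.05) = 0.24571 / 0.20861 ≈ 1.1778
Ratio ≈ 1.18:1


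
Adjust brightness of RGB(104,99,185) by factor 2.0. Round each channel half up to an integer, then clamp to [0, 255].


Multiply each channel by 2.0, round half up, clamp to [0, 255]
R: 104×2.0 = 208
G: 99×2.0 = 198
B: 185×2.0 = 370 → clamp → 255
= RGB(208, 198, 255)


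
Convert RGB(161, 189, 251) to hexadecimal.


R = 161 → A1 (hex)
G = 189 → BD (hex)
B = 251 → FB (hex)
Hex = #A1BDFB


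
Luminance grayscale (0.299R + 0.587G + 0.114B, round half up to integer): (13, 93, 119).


Gray = 0.299×R + 0.587×G + 0.114×B
Gray = 0.299×13 + 0.587×93 + 0.114×119
Gray = 3.887 + 54.591 + 13.566
Gray = 72.044 → round half up → 72
Gray = 72


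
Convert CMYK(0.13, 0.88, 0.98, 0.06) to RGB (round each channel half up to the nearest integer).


R = 255 × (1-C) × (1-K) = 255 × 0.87 × 0.94 = 208.539 → 209
G = 255 × (1-M) × (1-K) = 255 × 0.12 × 0.94 = 28.764 → 29
B = 255 × (1-Y) × (1-K) = 255 × 0.02 × 0.94 = 4.794 → 5
= RGB(209, 29, 5)


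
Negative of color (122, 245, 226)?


Invert: (255-R, 255-G, 255-B)
R: 255-122 = 133
G: 255-245 = 10
B: 255-226 = 29
= RGB(133, 10, 29)


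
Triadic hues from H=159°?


Triadic: equally spaced at 120° intervals
H1 = 159°
H2 = (159 + 120) mod 360 = 279°
H3 = (159 + 240) mod 360 = 39°
Triadic = 159°, 279°, 39°


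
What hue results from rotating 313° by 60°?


New hue = (H + rotation) mod 360
New hue = (313 + 60) mod 360
= 373 mod 360
= 13°


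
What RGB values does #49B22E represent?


49 → 73 (R)
B2 → 178 (G)
2E → 46 (B)
= RGB(73, 178, 46)


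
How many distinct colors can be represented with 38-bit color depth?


Colors = 2^bits = 2^38
= 274,877,906,944 colors


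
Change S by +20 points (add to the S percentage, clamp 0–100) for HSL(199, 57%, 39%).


Original S = 57%
Adjustment = +20 percentage points
New S = 57 + (20) = 77
Clamp to [0, 100] → 77
= HSL(199°, 77%, 39%)


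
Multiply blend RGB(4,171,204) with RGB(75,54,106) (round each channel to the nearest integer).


Multiply: C = A×B/255, rounded to nearest integer
R: 4×75/255 = 300/255 ≈ 1.176 → 1
G: 171×54/255 = 9234/255 ≈ 36.212 → 36
B: 204×106/255 = 21624/255 ≈ 84.800 → 85
= RGB(1, 36, 85)


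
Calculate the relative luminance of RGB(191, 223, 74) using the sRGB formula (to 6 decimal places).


Linearize each channel (sRGB transfer function): c = v/255; c_lin = c/12.92 if c ≤ 0.04045, else ((c+0.055)/1.055)^2.4
  R: 191/255 ≈ 0.749020 > 0.04045 → ((0.749020+0.055)/1.055)^2.4 ≈ 0.520996
  G: 223/255 ≈ 0.874510 > 0.04045 → ((0.874510+0.055)/1.055)^2.4 ≈ 0.737910
  B: 74/255 ≈ 0.290196 > 0.04045 → ((0.290196+0.055)/1.055)^2.4 ≈ 0.068478
R_lin = 0.520996, G_lin = 0.737910, B_lin = 0.068478
L = 0.2126×R + 0.7152×G + 0.0722×B
L = 0.2126×0.520996 + 0.7152×0.737910 + 0.0722×0.068478
L ≈ 0.643461


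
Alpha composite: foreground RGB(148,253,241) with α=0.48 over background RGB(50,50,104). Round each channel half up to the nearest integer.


C = α×F + (1-α)×B, with 1-α = 0.52
R: 0.48×148 + 0.52×50 = 71.04 + 26.00 = 97.04 → 97
G: 0.48×253 + 0.52×50 = 121.44 + 26.00 = 147.44 → 147
B: 0.48×241 + 0.52×104 = 115.68 + 54.08 = 169.76 → 170
= RGB(97, 147, 170)


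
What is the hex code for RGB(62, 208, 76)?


R = 62 → 3E (hex)
G = 208 → D0 (hex)
B = 76 → 4C (hex)
Hex = #3ED04C


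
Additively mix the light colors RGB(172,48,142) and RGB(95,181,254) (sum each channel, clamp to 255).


Additive: each channel = min(255, C₁+C₂)
R: 172+95 = 267 → 255
G: 48+181 = 229 → 229
B: 142+254 = 396 → 255
= RGB(255, 229, 255)


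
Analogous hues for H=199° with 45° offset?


Base hue: 199°
Left analog: (199 - 45) mod 360 = 154°
Right analog: (199 + 45) mod 360 = 244°
Analogous hues = 154° and 244°


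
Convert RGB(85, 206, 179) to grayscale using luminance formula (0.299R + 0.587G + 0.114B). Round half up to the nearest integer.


Gray = 0.299×R + 0.587×G + 0.114×B
Gray = 0.299×85 + 0.587×206 + 0.114×179
Gray = 25.415 + 120.922 + 20.406
Gray = 166.743 → round half up → 167
Gray = 167


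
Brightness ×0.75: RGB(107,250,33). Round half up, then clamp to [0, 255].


Multiply each channel by 0.75, round half up, clamp to [0, 255]
R: 107×0.75 = 80.25 → round → 80
G: 250×0.75 = 187.5 → round → 188
B: 33×0.75 = 24.75 → round → 25
= RGB(80, 188, 25)


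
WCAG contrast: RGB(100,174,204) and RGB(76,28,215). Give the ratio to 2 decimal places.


Linearize each sRGB channel c=v/255: c/12.92 if c ≤ 0.04045 else ((c+0.055)/1.055)^2.4
L = 0.2126×R_lin + 0.7152×G_lin + 0.0722×B_lin
Color 1 (100,174,204):
  R=100: 100/255≈0.3922 > 0.04045 → ((0.3922+0.055)/1.055)^2.4 ≈ 0.12744
  G=174: 174/255≈0.6824 > 0.04045 → ((0.6824+0.055)/1.055)^2.4 ≈ 0.42327
  B=204: 204/255≈0.8000 > 0.04045 → ((0.8000+0.055)/1.055)^2.4 ≈ 0.60383
  L1 = 0.2126×0.12744 + 0.7152×0.42327 + 0.0722×0.60383 ≈ 0.37341
Color 2 (76,28,215):
  R=76: 76/255≈0.2980 > 0.04045 → ((0.2980+0.055)/1.055)^2.4 ≈ 0.07227
  G=28: 28/255≈0.1098 > 0.04045 → ((0.1098+0.055)/1.055)^2.4 ≈ 0.01161
  B=215: 215/255≈0.8431 > 0.04045 → ((0.8431+0.055)/1.055)^2.4 ≈ 0.67954
  L2 = 0.2126×0.07227 + 0.7152×0.01161 + 0.0722×0.67954 ≈ 0.07273
Lighter = 0.37341, Darker = 0.07273
Ratio = (L_lighter + 0.05) / (L_darker + 0.05)
Ratio = (0.37341 + 0.05) / (0.07273 + 0.05) = 0.42341 / 0.12273 ≈ 3.4499
Ratio ≈ 3.45:1


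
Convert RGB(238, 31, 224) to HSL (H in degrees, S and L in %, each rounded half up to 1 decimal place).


Normalize: R'=238/255≈0.9333, G'=31/255≈0.1216, B'=224/255≈0.8784
Max=238/255, Min=31/255, Δ=Max-Min=207/255
L = (Max+Min)/2 = (238+31)/510 = 269/510 = 0.52745… → L = 52.7%
L > 0.5 → S = Δ/(2-Max-Min) = 207/(510-238-31) = 207/241 = 0.85892… → S = 85.9%
(the 1/255 factors cancel in S and H, so raw channel differences can be used)
Max is R' → H = 60 × (((G-B)/Δ) mod 6) = 60 × (((31-224)/207) mod 6)
  (-193)/207 = -0.9323…; negative, so add 6 → 5.0676…
  H = 60 × 5.0676… = 304.057…° → H = 304.1°
= HSL(304.1°, 85.9%, 52.7%)


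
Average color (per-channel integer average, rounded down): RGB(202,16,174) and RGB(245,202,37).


Midpoint: each channel = ⌊(C₁+C₂)/2⌋
R: ⌊(202+245)/2⌋ = 223
G: ⌊(16+202)/2⌋ = 109
B: ⌊(174+37)/2⌋ = 105
= RGB(223, 109, 105)


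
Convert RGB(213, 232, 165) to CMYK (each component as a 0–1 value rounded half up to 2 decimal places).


R'=213/255≈0.8353, G'=232/255≈0.9098, B'=165/255≈0.6471
K = 1 - max(R',G',B') = 1 - 232/255 = 23/255 = 0.09019… → 0.09
(1-R'-K)/(1-K) simplifies to (max-R)/max with max = 232:
C = (232-213)/232 = 19/232 = 0.08189… → 0.08
M = (232-232)/232 = 0/232 = 0 → 0.00
Y = (232-165)/232 = 67/232 = 0.28879… → 0.29
= CMYK(0.08, 0.00, 0.29, 0.09)


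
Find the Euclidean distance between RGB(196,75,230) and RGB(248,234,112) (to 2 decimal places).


d = √[(R₁-R₂)² + (G₁-G₂)² + (B₁-B₂)²]
d = √[(196-248)² + (75-234)² + (230-112)²]
d = √[2704 + 25281 + 13924]
d = √41909
d ≈ 204.72


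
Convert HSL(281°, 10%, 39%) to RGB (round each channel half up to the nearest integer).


H=281°, S=0.10, L=0.39
C = (1-|2L-1|)×S = (1-|-0.22|)×0.10 = 0.078
H' = H/60 = 281/60 ≈ 4.6833; X = C×(1-|H' mod 2 - 1|) = 0.0533
m = L - C/2 = 0.39 - 0.039 = 0.351
Sector ⌊H'⌋ = 4 → (R',G',B') = (0.0533, 0.0, 0.078)
RGB = ((R'+m)×255, (G'+m)×255, (B'+m)×255) = (103.0965, 89.505, 109.395)
Round half up → RGB(103, 90, 109)


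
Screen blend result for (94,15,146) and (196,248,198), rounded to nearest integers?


Screen: C = 255 - (255-A)×(255-B)/255, rounded to nearest integer
R: 255 - (255-94)×(255-196)/255 = 255 - 9499/255 ≈ 255 - 37.251 = 217.749 → 218
G: 255 - (255-15)×(255-248)/255 = 255 - 1680/255 ≈ 255 - 6.588 = 248.412 → 248
B: 255 - (255-146)×(255-198)/255 = 255 - 6213/255 ≈ 255 - 24.365 = 230.635 → 231
= RGB(218, 248, 231)


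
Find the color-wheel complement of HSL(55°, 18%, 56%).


Complement = opposite side of color wheel = hue + 180°
H' = (55 + 180) mod 360 = 235°
S and L unchanged.
= HSL(235°, 18%, 56%)


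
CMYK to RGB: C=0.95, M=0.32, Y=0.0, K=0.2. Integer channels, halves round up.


R = 255 × (1-C) × (1-K) = 255 × 0.05 × 0.80 = 10.2 → 10
G = 255 × (1-M) × (1-K) = 255 × 0.68 × 0.80 = 138.72 → 139
B = 255 × (1-Y) × (1-K) = 255 × 1.00 × 0.80 = 204
= RGB(10, 139, 204)


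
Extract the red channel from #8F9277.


Color: #8F9277
R = 8F = 143
G = 92 = 146
B = 77 = 119
Red = 143


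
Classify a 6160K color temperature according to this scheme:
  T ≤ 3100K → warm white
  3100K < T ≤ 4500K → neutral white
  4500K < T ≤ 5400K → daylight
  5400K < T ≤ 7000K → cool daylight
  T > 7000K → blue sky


Temperature: 6160K
5400K < 6160K ≤ 7000K → cool daylight
Classification: cool daylight


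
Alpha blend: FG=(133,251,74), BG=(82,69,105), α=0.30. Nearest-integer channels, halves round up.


C = α×F + (1-α)×B, with 1-α = 0.70
R: 0.30×133 + 0.70×82 = 39.90 + 57.40 = 97.30 → 97
G: 0.30×251 + 0.70×69 = 75.30 + 48.30 = 123.60 → 124
B: 0.30×74 + 0.70×105 = 22.20 + 73.50 = 95.70 → 96
= RGB(97, 124, 96)


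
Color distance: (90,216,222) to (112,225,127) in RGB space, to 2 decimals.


d = √[(R₁-R₂)² + (G₁-G₂)² + (B₁-B₂)²]
d = √[(90-112)² + (216-225)² + (222-127)²]
d = √[484 + 81 + 9025]
d = √9590
d ≈ 97.93


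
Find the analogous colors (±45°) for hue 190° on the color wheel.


Base hue: 190°
Left analog: (190 - 45) mod 360 = 145°
Right analog: (190 + 45) mod 360 = 235°
Analogous hues = 145° and 235°


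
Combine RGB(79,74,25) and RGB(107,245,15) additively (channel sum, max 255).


Additive: each channel = min(255, C₁+C₂)
R: 79+107 = 186 → 186
G: 74+245 = 319 → 255
B: 25+15 = 40 → 40
= RGB(186, 255, 40)


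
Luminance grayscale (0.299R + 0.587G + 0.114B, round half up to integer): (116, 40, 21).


Gray = 0.299×R + 0.587×G + 0.114×B
Gray = 0.299×116 + 0.587×40 + 0.114×21
Gray = 34.684 + 23.480 + 2.394
Gray = 60.558 → round half up → 61
Gray = 61


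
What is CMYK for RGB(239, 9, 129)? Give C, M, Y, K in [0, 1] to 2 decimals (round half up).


R'=239/255≈0.9373, G'=9/255≈0.0353, B'=129/255≈0.5059
K = 1 - max(R',G',B') = 1 - 239/255 = 16/255 = 0.06274… → 0.06
(1-R'-K)/(1-K) simplifies to (max-R)/max with max = 239:
C = (239-239)/239 = 0/239 = 0 → 0.00
M = (239-9)/239 = 230/239 = 0.96234… → 0.96
Y = (239-129)/239 = 110/239 = 0.46025… → 0.46
= CMYK(0.00, 0.96, 0.46, 0.06)
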